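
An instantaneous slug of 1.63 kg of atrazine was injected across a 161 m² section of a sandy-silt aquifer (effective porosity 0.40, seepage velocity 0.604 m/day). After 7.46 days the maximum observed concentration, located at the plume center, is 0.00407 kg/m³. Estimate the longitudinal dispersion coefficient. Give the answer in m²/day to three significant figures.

0.413 m²/day

At the plume center C_max = M/(n_e·A·√(4πDt)), so D = M²/(4πt·(n_e·A·C_max)²).
n_e·A·C_max = 0.40 × 161 × 0.00407 = 0.2621 kg/m.
D = 1.63²/(4π × 7.46 × 0.2621²) = 0.413 m²/day.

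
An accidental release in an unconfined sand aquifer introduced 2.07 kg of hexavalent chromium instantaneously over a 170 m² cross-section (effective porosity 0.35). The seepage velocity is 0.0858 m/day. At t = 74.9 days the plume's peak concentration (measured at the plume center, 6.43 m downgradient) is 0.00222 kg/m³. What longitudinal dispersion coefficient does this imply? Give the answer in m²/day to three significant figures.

0.261 m²/day

At the plume center C_max = M/(n_e·A·√(4πDt)), so D = M²/(4πt·(n_e·A·C_max)²).
n_e·A·C_max = 0.35 × 170 × 0.00222 = 0.1321 kg/m.
D = 2.07²/(4π × 74.9 × 0.1321²) = 0.261 m²/day.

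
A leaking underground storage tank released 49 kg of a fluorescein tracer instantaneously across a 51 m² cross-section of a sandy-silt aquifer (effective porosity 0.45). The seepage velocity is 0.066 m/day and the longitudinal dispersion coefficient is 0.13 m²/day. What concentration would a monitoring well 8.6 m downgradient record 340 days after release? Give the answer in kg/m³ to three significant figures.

0.0307 kg/m³

For an instantaneous plane source, C(x,t) = M/(n_e·A·√(4πDt)) · exp(−(x−vt)²/(4Dt)), with n_e·A the pore (flow) area.
Plume center vt = 0.066 × 340 = 22.44 m, so the well at 8.6 m is 13.84 m upgradient of the peak.
√(4πDt) = 23.57 m, giving peak height M/(n_e·A·√(4πDt)) = 49/(0.45 × 51 × 23.57) = 0.09058 kg/m³.
(x−vt)²/(4Dt) = (-13.84)²/(4 × 0.13 × 340) = 1.083; exp(−1.083) = 0.3386.
C = 0.09058 × 0.3386 = 0.0307 kg/m³.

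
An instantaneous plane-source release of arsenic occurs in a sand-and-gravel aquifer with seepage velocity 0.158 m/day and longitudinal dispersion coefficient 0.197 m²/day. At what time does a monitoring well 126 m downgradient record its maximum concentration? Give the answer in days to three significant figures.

For the 1D instantaneous-source solution, setting ∂C/∂t = 0 at fixed x gives v²t² + 2Dt − x² = 0, so t = (√(D² + v²x²) − D)/v².
√(D² + v²x²) = √(0.197² + 0.158² × 126²) = 19.91; v² = 0.024964.
t = (19.91 − 0.197)/0.024964 = 790 days (vs. the pure-advection estimate x/v = 797 d).

790 days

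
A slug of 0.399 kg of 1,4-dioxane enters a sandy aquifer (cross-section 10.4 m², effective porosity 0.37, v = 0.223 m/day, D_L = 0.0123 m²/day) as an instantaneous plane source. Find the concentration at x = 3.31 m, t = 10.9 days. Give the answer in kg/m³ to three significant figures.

For an instantaneous plane source, C(x,t) = M/(n_e·A·√(4πDt)) · exp(−(x−vt)²/(4Dt)), with n_e·A the pore (flow) area.
Plume center vt = 0.223 × 10.9 = 2.4307 m, so the well at 3.31 m is 0.8793 m downgradient of the peak.
√(4πDt) = 1.298 m, giving peak height M/(n_e·A·√(4πDt)) = 0.399/(0.37 × 10.4 × 1.298) = 0.07988 kg/m³.
(x−vt)²/(4Dt) = (0.8793)²/(4 × 0.0123 × 10.9) = 1.442; exp(−1.442) = 0.2365.
C = 0.07988 × 0.2365 = 0.0189 kg/m³.

0.0189 kg/m³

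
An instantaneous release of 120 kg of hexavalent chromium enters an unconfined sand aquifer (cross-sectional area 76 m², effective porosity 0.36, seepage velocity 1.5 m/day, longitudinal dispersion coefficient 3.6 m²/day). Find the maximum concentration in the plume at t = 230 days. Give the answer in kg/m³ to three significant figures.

The peak of an instantaneous 1D plume sits at x = vt; there the Gaussian factor is 1 and C_max = M/(n_e·A·√(4πDt)), where n_e·A is the pore area the mass is dissolved in.
√(4πDt) = √(4π × 3.6 × 230) = 102.0 m, so C_max = 120/(0.36 × 76 × 102.0) = 0.0430 kg/m³.

0.0430 kg/m³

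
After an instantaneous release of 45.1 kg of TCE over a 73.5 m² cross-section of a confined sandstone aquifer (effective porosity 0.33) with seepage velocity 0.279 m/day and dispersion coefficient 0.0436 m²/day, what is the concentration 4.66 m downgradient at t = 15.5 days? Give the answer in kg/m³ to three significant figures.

0.612 kg/m³

For an instantaneous plane source, C(x,t) = M/(n_e·A·√(4πDt)) · exp(−(x−vt)²/(4Dt)), with n_e·A the pore (flow) area.
Plume center vt = 0.279 × 15.5 = 4.3245 m, so the well at 4.66 m is 0.3355 m downgradient of the peak.
√(4πDt) = 2.914 m, giving peak height M/(n_e·A·√(4πDt)) = 45.1/(0.33 × 73.5 × 2.914) = 0.6381 kg/m³.
(x−vt)²/(4Dt) = (0.3355)²/(4 × 0.0436 × 15.5) = 0.04164; exp(−0.04164) = 0.9592.
C = 0.6381 × 0.9592 = 0.612 kg/m³.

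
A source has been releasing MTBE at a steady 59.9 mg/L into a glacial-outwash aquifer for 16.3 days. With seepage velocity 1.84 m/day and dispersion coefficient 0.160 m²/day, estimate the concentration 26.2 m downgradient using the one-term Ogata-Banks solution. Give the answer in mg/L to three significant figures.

For a continuous step input, C/C₀ ≈ ½·erfc((x−vt)/(2√(Dt))).
vt = 1.84 × 16.3 = 29.992 m and 2√(Dt) = 2√(0.160 × 16.3) = 3.230 m.
Argument (x−vt)/(2√(Dt)) = (26.2 − 29.992)/3.230 = -1.174; ½·erfc(-1.174) = 0.9516.
C = 59.9 × 0.9516 = 57.0 mg/L.

57.0 mg/L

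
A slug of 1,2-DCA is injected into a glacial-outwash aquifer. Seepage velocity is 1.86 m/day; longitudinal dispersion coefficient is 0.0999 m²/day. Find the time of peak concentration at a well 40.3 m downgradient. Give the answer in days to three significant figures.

21.6 days

For the 1D instantaneous-source solution, setting ∂C/∂t = 0 at fixed x gives v²t² + 2Dt − x² = 0, so t = (√(D² + v²x²) − D)/v².
√(D² + v²x²) = √(0.0999² + 1.86² × 40.3²) = 74.96; v² = 3.4596.
t = (74.96 − 0.0999)/3.4596 = 21.6 days (vs. the pure-advection estimate x/v = 21.7 d).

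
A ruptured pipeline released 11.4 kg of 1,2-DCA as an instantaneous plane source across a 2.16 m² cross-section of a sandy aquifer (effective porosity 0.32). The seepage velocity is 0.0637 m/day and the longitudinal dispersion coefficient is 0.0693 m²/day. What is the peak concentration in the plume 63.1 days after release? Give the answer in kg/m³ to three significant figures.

The peak of an instantaneous 1D plume sits at x = vt; there the Gaussian factor is 1 and C_max = M/(n_e·A·√(4πDt)), where n_e·A is the pore area the mass is dissolved in.
√(4πDt) = √(4π × 0.0693 × 63.1) = 7.413 m, so C_max = 11.4/(0.32 × 2.16 × 7.413) = 2.22 kg/m³.

2.22 kg/m³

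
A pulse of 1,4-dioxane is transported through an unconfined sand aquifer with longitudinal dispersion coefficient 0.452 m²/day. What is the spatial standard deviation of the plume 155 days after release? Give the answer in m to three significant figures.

Dispersive spreading gives a Gaussian with σ² = 2Dt; advection only shifts the center.
σ = √(2 × 0.452 × 155) = 11.8 m.

11.8 m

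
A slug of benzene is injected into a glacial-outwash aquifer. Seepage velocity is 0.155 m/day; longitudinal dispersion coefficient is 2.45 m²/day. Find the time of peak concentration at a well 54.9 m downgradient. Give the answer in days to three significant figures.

267 days

For the 1D instantaneous-source solution, setting ∂C/∂t = 0 at fixed x gives v²t² + 2Dt − x² = 0, so t = (√(D² + v²x²) − D)/v².
√(D² + v²x²) = √(2.45² + 0.155² × 54.9²) = 8.855; v² = 0.024025.
t = (8.855 − 2.45)/0.024025 = 267 days (vs. the pure-advection estimate x/v = 354 d).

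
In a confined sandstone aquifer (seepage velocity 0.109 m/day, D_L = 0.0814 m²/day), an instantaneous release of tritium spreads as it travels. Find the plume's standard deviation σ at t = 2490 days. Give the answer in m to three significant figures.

20.1 m

Dispersive spreading gives a Gaussian with σ² = 2Dt; advection only shifts the center.
σ = √(2 × 0.0814 × 2490) = 20.1 m.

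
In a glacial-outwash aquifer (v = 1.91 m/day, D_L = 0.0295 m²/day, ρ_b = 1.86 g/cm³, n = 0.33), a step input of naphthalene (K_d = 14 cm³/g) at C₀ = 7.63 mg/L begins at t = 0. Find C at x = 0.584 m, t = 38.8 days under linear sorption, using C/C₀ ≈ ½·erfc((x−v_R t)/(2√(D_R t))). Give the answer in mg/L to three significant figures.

Retardation factor R = 1 + ρ_b·K_d/n = 1 + 1.86 × 14/0.33 = 79.91.
Sorption retards both mechanisms: v_R = v/R = 0.02390 m/day, D_R = D/R = 0.0003692 m²/day.
v_R·t = 0.02390 × 38.8 = 0.92732 m; 2√(D_R t) = 0.2394 m; argument = (0.584 − 0.92732)/0.2394 = -1.434.
C = C₀ × ½·erfc(-1.434) = 7.63 × 0.9787 = 7.47 mg/L.

7.47 mg/L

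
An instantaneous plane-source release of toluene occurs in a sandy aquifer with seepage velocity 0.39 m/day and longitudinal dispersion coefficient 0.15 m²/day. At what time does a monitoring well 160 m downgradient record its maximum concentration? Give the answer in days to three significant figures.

For the 1D instantaneous-source solution, setting ∂C/∂t = 0 at fixed x gives v²t² + 2Dt − x² = 0, so t = (√(D² + v²x²) − D)/v².
√(D² + v²x²) = √(0.15² + 0.39² × 160²) = 62.40; v² = 0.1521.
t = (62.40 − 0.15)/0.1521 = 409 days (vs. the pure-advection estimate x/v = 410 d).

409 days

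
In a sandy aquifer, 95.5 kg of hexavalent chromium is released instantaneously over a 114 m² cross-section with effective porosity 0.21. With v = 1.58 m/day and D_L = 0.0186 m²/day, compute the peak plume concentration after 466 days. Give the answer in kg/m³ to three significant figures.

0.382 kg/m³

The peak of an instantaneous 1D plume sits at x = vt; there the Gaussian factor is 1 and C_max = M/(n_e·A·√(4πDt)), where n_e·A is the pore area the mass is dissolved in.
√(4πDt) = √(4π × 0.0186 × 466) = 10.44 m, so C_max = 95.5/(0.21 × 114 × 10.44) = 0.382 kg/m³.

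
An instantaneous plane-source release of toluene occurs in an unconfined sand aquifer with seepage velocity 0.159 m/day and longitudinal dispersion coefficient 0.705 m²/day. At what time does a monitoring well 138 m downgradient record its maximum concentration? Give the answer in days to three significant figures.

For the 1D instantaneous-source solution, setting ∂C/∂t = 0 at fixed x gives v²t² + 2Dt − x² = 0, so t = (√(D² + v²x²) − D)/v².
√(D² + v²x²) = √(0.705² + 0.159² × 138²) = 21.95; v² = 0.025281.
t = (21.95 − 0.705)/0.025281 = 840 days (vs. the pure-advection estimate x/v = 868 d).

840 days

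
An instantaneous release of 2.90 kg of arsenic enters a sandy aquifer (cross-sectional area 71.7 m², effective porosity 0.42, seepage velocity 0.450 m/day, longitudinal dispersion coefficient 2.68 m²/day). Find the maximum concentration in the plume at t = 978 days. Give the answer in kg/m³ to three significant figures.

0.000531 kg/m³

The peak of an instantaneous 1D plume sits at x = vt; there the Gaussian factor is 1 and C_max = M/(n_e·A·√(4πDt)), where n_e·A is the pore area the mass is dissolved in.
√(4πDt) = √(4π × 2.68 × 978) = 181.5 m, so C_max = 2.90/(0.42 × 71.7 × 181.5) = 0.000531 kg/m³.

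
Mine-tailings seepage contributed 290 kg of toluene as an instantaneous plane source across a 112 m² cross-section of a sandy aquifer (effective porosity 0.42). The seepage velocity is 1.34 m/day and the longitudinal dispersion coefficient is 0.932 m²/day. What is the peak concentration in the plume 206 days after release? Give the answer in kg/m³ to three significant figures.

0.126 kg/m³

The peak of an instantaneous 1D plume sits at x = vt; there the Gaussian factor is 1 and C_max = M/(n_e·A·√(4πDt)), where n_e·A is the pore area the mass is dissolved in.
√(4πDt) = √(4π × 0.932 × 206) = 49.12 m, so C_max = 290/(0.42 × 112 × 49.12) = 0.126 kg/m³.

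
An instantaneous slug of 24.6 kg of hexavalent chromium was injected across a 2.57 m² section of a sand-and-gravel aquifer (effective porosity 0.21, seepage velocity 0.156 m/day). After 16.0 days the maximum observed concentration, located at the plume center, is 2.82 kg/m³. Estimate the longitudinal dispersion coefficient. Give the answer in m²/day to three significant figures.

1.30 m²/day

At the plume center C_max = M/(n_e·A·√(4πDt)), so D = M²/(4πt·(n_e·A·C_max)²).
n_e·A·C_max = 0.21 × 2.57 × 2.82 = 1.522 kg/m.
D = 24.6²/(4π × 16.0 × 1.522²) = 1.30 m²/day.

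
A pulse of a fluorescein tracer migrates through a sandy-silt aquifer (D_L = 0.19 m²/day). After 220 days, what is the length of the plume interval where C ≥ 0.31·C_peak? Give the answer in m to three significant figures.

28.0 m

The plume is Gaussian with σ = √(2Dt) = √(2 × 0.19 × 220) = 9.143 m.
C/C_peak = exp(−Δx²/(2σ²)) = 0.31 ⇒ Δx = σ·√(−2 ln 0.31) = 9.143 × 1.530 = 13.99 m.
Width = 2Δx = 28.0 m.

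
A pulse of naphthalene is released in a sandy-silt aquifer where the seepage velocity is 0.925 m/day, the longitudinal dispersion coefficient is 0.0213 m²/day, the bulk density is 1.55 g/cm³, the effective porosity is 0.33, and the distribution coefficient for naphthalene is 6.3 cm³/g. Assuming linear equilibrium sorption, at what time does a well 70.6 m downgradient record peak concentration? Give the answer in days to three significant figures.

Retardation factor R = 1 + ρ_b·K_d/n = 1 + 1.55 × 6.3/0.33 = 30.59.
Sorption retards both mechanisms: v_R = v/R = 0.03024 m/day, D_R = D/R = 0.0006963 m²/day.
Peak time from v_R²t² + 2D_R t − x² = 0: t = (√(D_R² + v_R²x²) − D_R)/v_R².
√(D_R² + v_R²x²) = √(0.0006963² + 0.03024² × 70.6²) = 2.135; v_R² = 0.0009145.
t = (2.135 − 0.0006963)/0.0009145 = 2330 days.

2330 days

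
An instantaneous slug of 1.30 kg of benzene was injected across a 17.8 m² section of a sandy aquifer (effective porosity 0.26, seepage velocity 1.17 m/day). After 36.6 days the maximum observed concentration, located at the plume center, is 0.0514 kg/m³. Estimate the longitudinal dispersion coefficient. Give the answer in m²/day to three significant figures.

At the plume center C_max = M/(n_e·A·√(4πDt)), so D = M²/(4πt·(n_e·A·C_max)²).
n_e·A·C_max = 0.26 × 17.8 × 0.0514 = 0.2379 kg/m.
D = 1.30²/(4π × 36.6 × 0.2379²) = 0.0649 m²/day.

0.0649 m²/day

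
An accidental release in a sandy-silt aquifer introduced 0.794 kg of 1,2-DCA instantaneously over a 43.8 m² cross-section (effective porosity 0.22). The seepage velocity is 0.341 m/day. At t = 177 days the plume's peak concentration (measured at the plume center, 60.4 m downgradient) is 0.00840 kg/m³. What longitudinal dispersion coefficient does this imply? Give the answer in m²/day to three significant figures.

At the plume center C_max = M/(n_e·A·√(4πDt)), so D = M²/(4πt·(n_e·A·C_max)²).
n_e·A·C_max = 0.22 × 43.8 × 0.00840 = 0.08094 kg/m.
D = 0.794²/(4π × 177 × 0.08094²) = 0.0433 m²/day.

0.0433 m²/day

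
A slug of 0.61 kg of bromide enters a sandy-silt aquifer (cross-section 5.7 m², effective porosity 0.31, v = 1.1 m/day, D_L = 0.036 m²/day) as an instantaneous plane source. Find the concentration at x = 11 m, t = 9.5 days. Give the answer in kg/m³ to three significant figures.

0.133 kg/m³

For an instantaneous plane source, C(x,t) = M/(n_e·A·√(4πDt)) · exp(−(x−vt)²/(4Dt)), with n_e·A the pore (flow) area.
Plume center vt = 1.1 × 9.5 = 10.45 m, so the well at 11 m is 0.55 m downgradient of the peak.
√(4πDt) = 2.073 m, giving peak height M/(n_e·A·√(4πDt)) = 0.61/(0.31 × 5.7 × 2.073) = 0.1665 kg/m³.
(x−vt)²/(4Dt) = (0.55)²/(4 × 0.036 × 9.5) = 0.2211; exp(−0.2211) = 0.8016.
C = 0.1665 × 0.8016 = 0.133 kg/m³.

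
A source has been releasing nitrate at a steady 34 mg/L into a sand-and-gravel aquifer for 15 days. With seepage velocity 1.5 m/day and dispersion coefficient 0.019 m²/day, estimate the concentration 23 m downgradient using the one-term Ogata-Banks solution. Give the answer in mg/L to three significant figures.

8.63 mg/L

For a continuous step input, C/C₀ ≈ ½·erfc((x−vt)/(2√(Dt))).
vt = 1.5 × 15 = 22.5 m and 2√(Dt) = 2√(0.019 × 15) = 1.068 m.
Argument (x−vt)/(2√(Dt)) = (23 − 22.5)/1.068 = 0.4682; ½·erfc(0.4682) = 0.2539.
C = 34 × 0.2539 = 8.63 mg/L.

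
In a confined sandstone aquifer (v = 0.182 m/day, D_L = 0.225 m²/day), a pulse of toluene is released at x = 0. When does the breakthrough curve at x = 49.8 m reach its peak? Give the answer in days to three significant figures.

267 days

For the 1D instantaneous-source solution, setting ∂C/∂t = 0 at fixed x gives v²t² + 2Dt − x² = 0, so t = (√(D² + v²x²) − D)/v².
√(D² + v²x²) = √(0.225² + 0.182² × 49.8²) = 9.066; v² = 0.033124.
t = (9.066 − 0.225)/0.033124 = 267 days (vs. the pure-advection estimate x/v = 274 d).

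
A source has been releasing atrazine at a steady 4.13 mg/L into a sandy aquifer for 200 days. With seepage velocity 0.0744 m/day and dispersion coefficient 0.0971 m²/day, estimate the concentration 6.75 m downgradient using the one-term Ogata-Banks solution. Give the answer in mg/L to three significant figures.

For a continuous step input, C/C₀ ≈ ½·erfc((x−vt)/(2√(Dt))).
vt = 0.0744 × 200 = 14.88 m and 2√(Dt) = 2√(0.0971 × 200) = 8.814 m.
Argument (x−vt)/(2√(Dt)) = (6.75 − 14.88)/8.814 = -0.9224; ½·erfc(-0.9224) = 0.9040.
C = 4.13 × 0.9040 = 3.73 mg/L.

3.73 mg/L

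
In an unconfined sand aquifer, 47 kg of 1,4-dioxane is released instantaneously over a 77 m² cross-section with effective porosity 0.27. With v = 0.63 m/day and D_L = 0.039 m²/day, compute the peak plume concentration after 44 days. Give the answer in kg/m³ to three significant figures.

The peak of an instantaneous 1D plume sits at x = vt; there the Gaussian factor is 1 and C_max = M/(n_e·A·√(4πDt)), where n_e·A is the pore area the mass is dissolved in.
√(4πDt) = √(4π × 0.039 × 44) = 4.644 m, so C_max = 47/(0.27 × 77 × 4.644) = 0.487 kg/m³.

0.487 kg/m³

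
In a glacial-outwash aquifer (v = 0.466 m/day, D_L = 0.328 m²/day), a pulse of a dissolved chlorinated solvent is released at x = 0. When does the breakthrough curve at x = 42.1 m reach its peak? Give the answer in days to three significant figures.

88.8 days

For the 1D instantaneous-source solution, setting ∂C/∂t = 0 at fixed x gives v²t² + 2Dt − x² = 0, so t = (√(D² + v²x²) − D)/v².
√(D² + v²x²) = √(0.328² + 0.466² × 42.1²) = 19.62; v² = 0.217156.
t = (19.62 − 0.328)/0.217156 = 88.8 days (vs. the pure-advection estimate x/v = 90.3 d).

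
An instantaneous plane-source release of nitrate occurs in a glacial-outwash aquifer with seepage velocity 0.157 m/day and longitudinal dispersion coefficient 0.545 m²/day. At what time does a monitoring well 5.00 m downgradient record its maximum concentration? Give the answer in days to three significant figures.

For the 1D instantaneous-source solution, setting ∂C/∂t = 0 at fixed x gives v²t² + 2Dt − x² = 0, so t = (√(D² + v²x²) − D)/v².
√(D² + v²x²) = √(0.545² + 0.157² × 5.00²) = 0.9556; v² = 0.024649.
t = (0.9556 − 0.545)/0.024649 = 16.7 days (vs. the pure-advection estimate x/v = 31.8 d).

16.7 days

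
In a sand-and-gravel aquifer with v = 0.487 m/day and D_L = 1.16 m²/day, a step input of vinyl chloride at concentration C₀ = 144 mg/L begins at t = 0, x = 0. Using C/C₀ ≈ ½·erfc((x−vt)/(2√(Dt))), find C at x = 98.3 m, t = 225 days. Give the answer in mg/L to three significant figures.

99.2 mg/L

For a continuous step input, C/C₀ ≈ ½·erfc((x−vt)/(2√(Dt))).
vt = 0.487 × 225 = 109.575 m and 2√(Dt) = 2√(1.16 × 225) = 32.31 m.
Argument (x−vt)/(2√(Dt)) = (98.3 − 109.575)/32.31 = -0.3490; ½·erfc(-0.3490) = 0.6892.
C = 144 × 0.6892 = 99.2 mg/L.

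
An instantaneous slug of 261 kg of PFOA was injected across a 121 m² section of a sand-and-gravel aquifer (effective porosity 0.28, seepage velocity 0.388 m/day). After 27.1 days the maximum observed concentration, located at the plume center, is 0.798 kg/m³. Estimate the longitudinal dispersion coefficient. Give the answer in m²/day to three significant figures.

At the plume center C_max = M/(n_e·A·√(4πDt)), so D = M²/(4πt·(n_e·A·C_max)²).
n_e·A·C_max = 0.28 × 121 × 0.798 = 27.04 kg/m.
D = 261²/(4π × 27.1 × 27.04²) = 0.274 m²/day.

0.274 m²/day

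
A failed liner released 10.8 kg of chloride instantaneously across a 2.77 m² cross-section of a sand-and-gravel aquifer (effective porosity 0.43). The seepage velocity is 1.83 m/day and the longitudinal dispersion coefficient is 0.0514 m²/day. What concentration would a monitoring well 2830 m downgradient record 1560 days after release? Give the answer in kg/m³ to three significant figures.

0.0420 kg/m³

For an instantaneous plane source, C(x,t) = M/(n_e·A·√(4πDt)) · exp(−(x−vt)²/(4Dt)), with n_e·A the pore (flow) area.
Plume center vt = 1.83 × 1560 = 2854.8 m, so the well at 2830 m is 24.8 m upgradient of the peak.
√(4πDt) = 31.74 m, giving peak height M/(n_e·A·√(4πDt)) = 10.8/(0.43 × 2.77 × 31.74) = 0.2857 kg/m³.
(x−vt)²/(4Dt) = (-24.8)²/(4 × 0.0514 × 1560) = 1.918; exp(−1.918) = 0.1469.
C = 0.2857 × 0.1469 = 0.0420 kg/m³.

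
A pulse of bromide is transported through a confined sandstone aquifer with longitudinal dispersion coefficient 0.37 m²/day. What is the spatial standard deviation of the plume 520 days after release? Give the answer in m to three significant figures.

Dispersive spreading gives a Gaussian with σ² = 2Dt; advection only shifts the center.
σ = √(2 × 0.37 × 520) = 19.6 m.

19.6 m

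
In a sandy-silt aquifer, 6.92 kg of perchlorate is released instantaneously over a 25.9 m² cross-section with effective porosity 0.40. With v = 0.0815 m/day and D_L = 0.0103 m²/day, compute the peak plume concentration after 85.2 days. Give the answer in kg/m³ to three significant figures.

The peak of an instantaneous 1D plume sits at x = vt; there the Gaussian factor is 1 and C_max = M/(n_e·A·√(4πDt)), where n_e·A is the pore area the mass is dissolved in.
√(4πDt) = √(4π × 0.0103 × 85.2) = 3.321 m, so C_max = 6.92/(0.40 × 25.9 × 3.321) = 0.201 kg/m³.

0.201 kg/m³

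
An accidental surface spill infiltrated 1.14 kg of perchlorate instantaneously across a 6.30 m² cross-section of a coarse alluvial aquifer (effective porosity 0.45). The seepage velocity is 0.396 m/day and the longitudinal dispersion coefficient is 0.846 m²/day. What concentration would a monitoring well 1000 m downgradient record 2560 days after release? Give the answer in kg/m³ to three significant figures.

0.00238 kg/m³

For an instantaneous plane source, C(x,t) = M/(n_e·A·√(4πDt)) · exp(−(x−vt)²/(4Dt)), with n_e·A the pore (flow) area.
Plume center vt = 0.396 × 2560 = 1013.76 m, so the well at 1000 m is 13.76 m upgradient of the peak.
√(4πDt) = 165.0 m, giving peak height M/(n_e·A·√(4πDt)) = 1.14/(0.45 × 6.30 × 165.0) = 0.002437 kg/m³.
(x−vt)²/(4Dt) = (-13.76)²/(4 × 0.846 × 2560) = 0.02186; exp(−0.02186) = 0.9784.
C = 0.002437 × 0.9784 = 0.00238 kg/m³.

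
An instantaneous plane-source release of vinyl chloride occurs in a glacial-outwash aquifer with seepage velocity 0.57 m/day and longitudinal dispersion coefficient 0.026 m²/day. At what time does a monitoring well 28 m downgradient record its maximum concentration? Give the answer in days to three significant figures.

For the 1D instantaneous-source solution, setting ∂C/∂t = 0 at fixed x gives v²t² + 2Dt − x² = 0, so t = (√(D² + v²x²) − D)/v².
√(D² + v²x²) = √(0.026² + 0.57² × 28²) = 15.96; v² = 0.3249.
t = (15.96 − 0.026)/0.3249 = 49.0 days (vs. the pure-advection estimate x/v = 49.1 d).

49.0 days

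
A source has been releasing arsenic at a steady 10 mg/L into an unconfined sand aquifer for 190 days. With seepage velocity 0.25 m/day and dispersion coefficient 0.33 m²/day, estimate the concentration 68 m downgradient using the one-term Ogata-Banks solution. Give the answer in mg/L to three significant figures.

0.336 mg/L

For a continuous step input, C/C₀ ≈ ½·erfc((x−vt)/(2√(Dt))).
vt = 0.25 × 190 = 47.5 m and 2√(Dt) = 2√(0.33 × 190) = 15.84 m.
Argument (x−vt)/(2√(Dt)) = (68 − 47.5)/15.84 = 1.294; ½·erfc(1.294) = 0.03363.
C = 10 × 0.03363 = 0.336 mg/L.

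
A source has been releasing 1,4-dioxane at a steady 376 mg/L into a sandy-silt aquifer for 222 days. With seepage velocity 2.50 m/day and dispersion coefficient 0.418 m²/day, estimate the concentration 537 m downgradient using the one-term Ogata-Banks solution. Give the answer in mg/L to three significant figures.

For a continuous step input, C/C₀ ≈ ½·erfc((x−vt)/(2√(Dt))).
vt = 2.50 × 222 = 555 m and 2√(Dt) = 2√(0.418 × 222) = 19.27 m.
Argument (x−vt)/(2√(Dt)) = (537 − 555)/19.27 = -0.9341; ½·erfc(-0.9341) = 0.9068.
C = 376 × 0.9068 = 341 mg/L.

341 mg/L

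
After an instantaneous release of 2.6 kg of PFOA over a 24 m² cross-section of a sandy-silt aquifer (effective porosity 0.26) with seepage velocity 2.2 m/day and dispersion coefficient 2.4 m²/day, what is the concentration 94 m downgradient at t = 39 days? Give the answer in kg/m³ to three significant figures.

For an instantaneous plane source, C(x,t) = M/(n_e·A·√(4πDt)) · exp(−(x−vt)²/(4Dt)), with n_e·A the pore (flow) area.
Plume center vt = 2.2 × 39 = 85.8 m, so the well at 94 m is 8.2 m downgradient of the peak.
√(4πDt) = 34.30 m, giving peak height M/(n_e·A·√(4πDt)) = 2.6/(0.26 × 24 × 34.30) = 0.01215 kg/m³.
(x−vt)²/(4Dt) = (8.2)²/(4 × 2.4 × 39) = 0.1796; exp(−0.1796) = 0.8356.
C = 0.01215 × 0.8356 = 0.0102 kg/m³.

0.0102 kg/m³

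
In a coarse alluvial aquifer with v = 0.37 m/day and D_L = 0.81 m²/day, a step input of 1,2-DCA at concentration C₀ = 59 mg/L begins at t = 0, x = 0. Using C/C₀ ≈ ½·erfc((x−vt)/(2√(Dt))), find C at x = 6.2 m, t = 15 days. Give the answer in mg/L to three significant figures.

For a continuous step input, C/C₀ ≈ ½·erfc((x−vt)/(2√(Dt))).
vt = 0.37 × 15 = 5.55 m and 2√(Dt) = 2√(0.81 × 15) = 6.971 m.
Argument (x−vt)/(2√(Dt)) = (6.2 − 5.55)/6.971 = 0.09324; ½·erfc(0.09324) = 0.4475.
C = 59 × 0.4475 = 26.4 mg/L.

26.4 mg/L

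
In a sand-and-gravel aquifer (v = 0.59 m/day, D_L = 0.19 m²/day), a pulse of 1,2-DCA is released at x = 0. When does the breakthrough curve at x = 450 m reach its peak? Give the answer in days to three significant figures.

762 days

For the 1D instantaneous-source solution, setting ∂C/∂t = 0 at fixed x gives v²t² + 2Dt − x² = 0, so t = (√(D² + v²x²) − D)/v².
√(D² + v²x²) = √(0.19² + 0.59² × 450²) = 265.5; v² = 0.3481.
t = (265.5 − 0.19)/0.3481 = 762 days (vs. the pure-advection estimate x/v = 763 d).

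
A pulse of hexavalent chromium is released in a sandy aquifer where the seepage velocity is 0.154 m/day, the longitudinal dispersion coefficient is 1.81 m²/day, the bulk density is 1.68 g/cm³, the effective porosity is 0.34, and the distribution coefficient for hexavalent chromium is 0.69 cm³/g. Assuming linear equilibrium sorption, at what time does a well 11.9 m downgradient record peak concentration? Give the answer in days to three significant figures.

142 days

Retardation factor R = 1 + ρ_b·K_d/n = 1 + 1.68 × 0.69/0.34 = 4.409.
Sorption retards both mechanisms: v_R = v/R = 0.03493 m/day, D_R = D/R = 0.4105 m²/day.
Peak time from v_R²t² + 2D_R t − x² = 0: t = (√(D_R² + v_R²x²) − D_R)/v_R².
√(D_R² + v_R²x²) = √(0.4105² + 0.03493² × 11.9²) = 0.5842; v_R² = 0.001220.
t = (0.5842 − 0.4105)/0.001220 = 142 days.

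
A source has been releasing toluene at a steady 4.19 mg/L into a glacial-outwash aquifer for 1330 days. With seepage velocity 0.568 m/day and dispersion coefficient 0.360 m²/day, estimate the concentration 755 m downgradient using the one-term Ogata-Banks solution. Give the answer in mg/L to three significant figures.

2.12 mg/L

For a continuous step input, C/C₀ ≈ ½·erfc((x−vt)/(2√(Dt))).
vt = 0.568 × 1330 = 755.44 m and 2√(Dt) = 2√(0.360 × 1330) = 43.76 m.
Argument (x−vt)/(2√(Dt)) = (755 − 755.44)/43.76 = -0.01005; ½·erfc(-0.01005) = 0.5057.
C = 4.19 × 0.5057 = 2.12 mg/L.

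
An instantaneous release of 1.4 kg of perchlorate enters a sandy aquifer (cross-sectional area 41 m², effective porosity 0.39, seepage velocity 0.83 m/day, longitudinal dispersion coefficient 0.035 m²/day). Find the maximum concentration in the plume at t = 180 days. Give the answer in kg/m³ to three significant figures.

The peak of an instantaneous 1D plume sits at x = vt; there the Gaussian factor is 1 and C_max = M/(n_e·A·√(4πDt)), where n_e·A is the pore area the mass is dissolved in.
√(4πDt) = √(4π × 0.035 × 180) = 8.898 m, so C_max = 1.4/(0.39 × 41 × 8.898) = 0.00984 kg/m³.

0.00984 kg/m³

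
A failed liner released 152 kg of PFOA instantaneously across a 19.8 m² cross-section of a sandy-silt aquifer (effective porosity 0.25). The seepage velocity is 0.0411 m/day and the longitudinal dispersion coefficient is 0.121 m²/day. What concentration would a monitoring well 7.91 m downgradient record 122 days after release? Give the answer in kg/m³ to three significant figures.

For an instantaneous plane source, C(x,t) = M/(n_e·A·√(4πDt)) · exp(−(x−vt)²/(4Dt)), with n_e·A the pore (flow) area.
Plume center vt = 0.0411 × 122 = 5.0142 m, so the well at 7.91 m is 2.8958 m downgradient of the peak.
√(4πDt) = 13.62 m, giving peak height M/(n_e·A·√(4πDt)) = 152/(0.25 × 19.8 × 13.62) = 2.255 kg/m³.
(x−vt)²/(4Dt) = (2.8958)²/(4 × 0.121 × 122) = 0.1420; exp(−0.1420) = 0.8676.
C = 2.255 × 0.8676 = 1.96 kg/m³.

1.96 kg/m³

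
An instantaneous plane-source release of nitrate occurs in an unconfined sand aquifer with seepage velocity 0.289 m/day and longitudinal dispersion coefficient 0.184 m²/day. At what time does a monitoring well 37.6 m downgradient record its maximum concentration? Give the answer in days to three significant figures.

For the 1D instantaneous-source solution, setting ∂C/∂t = 0 at fixed x gives v²t² + 2Dt − x² = 0, so t = (√(D² + v²x²) − D)/v².
√(D² + v²x²) = √(0.184² + 0.289² × 37.6²) = 10.87; v² = 0.083521.
t = (10.87 − 0.184)/0.083521 = 128 days (vs. the pure-advection estimate x/v = 130 d).

128 days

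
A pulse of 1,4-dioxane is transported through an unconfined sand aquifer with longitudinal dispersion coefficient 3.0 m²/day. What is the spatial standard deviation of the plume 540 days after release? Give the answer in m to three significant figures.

56.9 m

Dispersive spreading gives a Gaussian with σ² = 2Dt; advection only shifts the center.
σ = √(2 × 3.0 × 540) = 56.9 m.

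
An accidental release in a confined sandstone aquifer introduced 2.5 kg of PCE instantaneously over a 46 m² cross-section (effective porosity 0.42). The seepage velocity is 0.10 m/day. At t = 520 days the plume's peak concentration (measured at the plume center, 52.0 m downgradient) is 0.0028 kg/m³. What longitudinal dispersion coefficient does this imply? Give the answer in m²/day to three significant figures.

0.327 m²/day

At the plume center C_max = M/(n_e·A·√(4πDt)), so D = M²/(4πt·(n_e·A·C_max)²).
n_e·A·C_max = 0.42 × 46 × 0.0028 = 0.05410 kg/m.
D = 2.5²/(4π × 520 × 0.05410²) = 0.327 m²/day.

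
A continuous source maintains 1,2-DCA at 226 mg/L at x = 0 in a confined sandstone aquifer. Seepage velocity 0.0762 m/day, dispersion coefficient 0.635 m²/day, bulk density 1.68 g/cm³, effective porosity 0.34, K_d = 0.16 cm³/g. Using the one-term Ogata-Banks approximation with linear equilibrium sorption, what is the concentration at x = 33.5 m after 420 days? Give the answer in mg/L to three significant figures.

Retardation factor R = 1 + ρ_b·K_d/n = 1 + 1.68 × 0.16/0.34 = 1.791.
Sorption retards both mechanisms: v_R = v/R = 0.04255 m/day, D_R = D/R = 0.3546 m²/day.
v_R·t = 0.04255 × 420 = 17.871 m; 2√(D_R t) = 24.41 m; argument = (33.5 − 17.871)/24.41 = 0.6403.
C = C₀ × ½·erfc(0.6403) = 226 × 0.1826 = 41.3 mg/L.

41.3 mg/L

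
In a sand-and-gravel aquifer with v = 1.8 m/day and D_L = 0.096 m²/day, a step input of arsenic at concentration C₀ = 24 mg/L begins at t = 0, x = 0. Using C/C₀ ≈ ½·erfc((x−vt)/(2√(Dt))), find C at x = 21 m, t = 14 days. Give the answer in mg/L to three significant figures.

For a continuous step input, C/C₀ ≈ ½·erfc((x−vt)/(2√(Dt))).
vt = 1.8 × 14 = 25.2 m and 2√(Dt) = 2√(0.096 × 14) = 2.319 m.
Argument (x−vt)/(2√(Dt)) = (21 − 25.2)/2.319 = -1.811; ½·erfc(-1.811) = 0.9948.
C = 24 × 0.9948 = 23.9 mg/L.

23.9 mg/L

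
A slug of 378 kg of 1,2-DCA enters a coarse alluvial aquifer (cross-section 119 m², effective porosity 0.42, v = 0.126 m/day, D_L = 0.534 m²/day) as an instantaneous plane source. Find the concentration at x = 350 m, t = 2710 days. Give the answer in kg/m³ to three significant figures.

0.0554 kg/m³

For an instantaneous plane source, C(x,t) = M/(n_e·A·√(4πDt)) · exp(−(x−vt)²/(4Dt)), with n_e·A the pore (flow) area.
Plume center vt = 0.126 × 2710 = 341.46 m, so the well at 350 m is 8.54 m downgradient of the peak.
√(4πDt) = 134.9 m, giving peak height M/(n_e·A·√(4πDt)) = 378/(0.42 × 119 × 134.9) = 0.05606 kg/m³.
(x−vt)²/(4Dt) = (8.54)²/(4 × 0.534 × 2710) = 0.01260; exp(−0.01260) = 0.9875.
C = 0.05606 × 0.9875 = 0.0554 kg/m³.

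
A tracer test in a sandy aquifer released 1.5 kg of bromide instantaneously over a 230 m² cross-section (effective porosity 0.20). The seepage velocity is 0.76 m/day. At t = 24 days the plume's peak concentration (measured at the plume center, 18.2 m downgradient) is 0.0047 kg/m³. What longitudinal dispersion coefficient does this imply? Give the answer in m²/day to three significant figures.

At the plume center C_max = M/(n_e·A·√(4πDt)), so D = M²/(4πt·(n_e·A·C_max)²).
n_e·A·C_max = 0.20 × 230 × 0.0047 = 0.2162 kg/m.
D = 1.5²/(4π × 24 × 0.2162²) = 0.160 m²/day.

0.160 m²/day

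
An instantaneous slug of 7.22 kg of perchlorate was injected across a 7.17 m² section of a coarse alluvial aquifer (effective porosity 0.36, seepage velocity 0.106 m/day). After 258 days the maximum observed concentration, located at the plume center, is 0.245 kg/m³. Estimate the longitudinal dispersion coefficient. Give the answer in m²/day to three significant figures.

At the plume center C_max = M/(n_e·A·√(4πDt)), so D = M²/(4πt·(n_e·A·C_max)²).
n_e·A·C_max = 0.36 × 7.17 × 0.245 = 0.6324 kg/m.
D = 7.22²/(4π × 258 × 0.6324²) = 0.0402 m²/day.

0.0402 m²/day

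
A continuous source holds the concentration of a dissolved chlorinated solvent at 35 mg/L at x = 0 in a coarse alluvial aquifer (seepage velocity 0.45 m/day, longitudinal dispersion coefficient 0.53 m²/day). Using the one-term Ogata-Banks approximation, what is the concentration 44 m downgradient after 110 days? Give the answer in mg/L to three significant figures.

24.3 mg/L

For a continuous step input, C/C₀ ≈ ½·erfc((x−vt)/(2√(Dt))).
vt = 0.45 × 110 = 49.5 m and 2√(Dt) = 2√(0.53 × 110) = 15.27 m.
Argument (x−vt)/(2√(Dt)) = (44 − 49.5)/15.27 = -0.3602; ½·erfc(-0.3602) = 0.6948.
C = 35 × 0.6948 = 24.3 mg/L.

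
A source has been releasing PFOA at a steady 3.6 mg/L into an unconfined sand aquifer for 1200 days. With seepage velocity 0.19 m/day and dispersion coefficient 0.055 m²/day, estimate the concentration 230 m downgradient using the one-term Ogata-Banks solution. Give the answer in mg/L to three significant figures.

For a continuous step input, C/C₀ ≈ ½·erfc((x−vt)/(2√(Dt))).
vt = 0.19 × 1200 = 228 m and 2√(Dt) = 2√(0.055 × 1200) = 16.25 m.
Argument (x−vt)/(2√(Dt)) = (230 − 228)/16.25 = 0.1231; ½·erfc(0.1231) = 0.4309.
C = 3.6 × 0.4309 = 1.55 mg/L.

1.55 mg/L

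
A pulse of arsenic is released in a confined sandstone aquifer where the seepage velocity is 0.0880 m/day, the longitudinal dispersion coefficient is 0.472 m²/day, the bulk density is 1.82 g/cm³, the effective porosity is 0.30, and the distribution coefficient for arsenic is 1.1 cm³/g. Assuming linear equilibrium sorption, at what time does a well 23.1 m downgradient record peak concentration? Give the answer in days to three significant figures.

1600 days

Retardation factor R = 1 + ρ_b·K_d/n = 1 + 1.82 × 1.1/0.30 = 7.673.
Sorption retards both mechanisms: v_R = v/R = 0.01147 m/day, D_R = D/R = 0.06151 m²/day.
Peak time from v_R²t² + 2D_R t − x² = 0: t = (√(D_R² + v_R²x²) − D_R)/v_R².
√(D_R² + v_R²x²) = √(0.06151² + 0.01147² × 23.1²) = 0.2720; v_R² = 0.0001316.
t = (0.2720 − 0.06151)/0.0001316 = 1600 days.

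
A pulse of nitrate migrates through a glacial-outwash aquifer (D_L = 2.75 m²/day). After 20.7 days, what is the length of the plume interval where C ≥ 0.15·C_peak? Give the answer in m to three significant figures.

41.6 m

The plume is Gaussian with σ = √(2Dt) = √(2 × 2.75 × 20.7) = 10.67 m.
C/C_peak = exp(−Δx²/(2σ²)) = 0.15 ⇒ Δx = σ·√(−2 ln 0.15) = 10.67 × 1.948 = 20.79 m.
Width = 2Δx = 41.6 m.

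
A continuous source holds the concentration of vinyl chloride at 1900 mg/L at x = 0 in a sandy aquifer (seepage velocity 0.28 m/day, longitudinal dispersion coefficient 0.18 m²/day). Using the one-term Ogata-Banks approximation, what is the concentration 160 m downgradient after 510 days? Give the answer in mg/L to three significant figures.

194 mg/L

For a continuous step input, C/C₀ ≈ ½·erfc((x−vt)/(2√(Dt))).
vt = 0.28 × 510 = 142.8 m and 2√(Dt) = 2√(0.18 × 510) = 19.16 m.
Argument (x−vt)/(2√(Dt)) = (160 − 142.8)/19.16 = 0.8977; ½·erfc(0.8977) = 0.1021.
C = 1900 × 0.1021 = 194 mg/L.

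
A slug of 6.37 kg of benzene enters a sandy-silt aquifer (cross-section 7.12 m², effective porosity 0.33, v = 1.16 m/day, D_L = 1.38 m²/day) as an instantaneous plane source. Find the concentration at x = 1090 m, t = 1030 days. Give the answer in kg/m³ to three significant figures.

For an instantaneous plane source, C(x,t) = M/(n_e·A·√(4πDt)) · exp(−(x−vt)²/(4Dt)), with n_e·A the pore (flow) area.
Plume center vt = 1.16 × 1030 = 1194.8 m, so the well at 1090 m is 104.8 m upgradient of the peak.
√(4πDt) = 133.6 m, giving peak height M/(n_e·A·√(4πDt)) = 6.37/(0.33 × 7.12 × 133.6) = 0.02029 kg/m³.
(x−vt)²/(4Dt) = (-104.8)²/(4 × 1.38 × 1030) = 1.932; exp(−1.932) = 0.1449.
C = 0.02029 × 0.1449 = 0.00294 kg/m³.

0.00294 kg/m³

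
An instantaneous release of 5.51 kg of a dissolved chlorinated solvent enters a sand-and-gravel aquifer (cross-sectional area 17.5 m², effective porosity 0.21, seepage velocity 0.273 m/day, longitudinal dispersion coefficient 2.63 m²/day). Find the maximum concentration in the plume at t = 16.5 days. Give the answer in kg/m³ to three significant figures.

The peak of an instantaneous 1D plume sits at x = vt; there the Gaussian factor is 1 and C_max = M/(n_e·A·√(4πDt)), where n_e·A is the pore area the mass is dissolved in.
√(4πDt) = √(4π × 2.63 × 16.5) = 23.35 m, so C_max = 5.51/(0.21 × 17.5 × 23.35) = 0.0642 kg/m³.

0.0642 kg/m³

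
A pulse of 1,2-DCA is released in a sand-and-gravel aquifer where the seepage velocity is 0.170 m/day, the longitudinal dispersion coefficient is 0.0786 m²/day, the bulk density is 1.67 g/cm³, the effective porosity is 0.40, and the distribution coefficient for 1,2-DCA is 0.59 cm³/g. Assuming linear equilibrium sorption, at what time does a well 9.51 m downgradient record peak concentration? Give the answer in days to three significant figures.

Retardation factor R = 1 + ρ_b·K_d/n = 1 + 1.67 × 0.59/0.40 = 3.463.
Sorption retards both mechanisms: v_R = v/R = 0.04909 m/day, D_R = D/R = 0.02270 m²/day.
Peak time from v_R²t² + 2D_R t − x² = 0: t = (√(D_R² + v_R²x²) − D_R)/v_R².
√(D_R² + v_R²x²) = √(0.02270² + 0.04909² × 9.51²) = 0.4674; v_R² = 0.002410.
t = (0.4674 − 0.02270)/0.002410 = 185 days.

185 days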